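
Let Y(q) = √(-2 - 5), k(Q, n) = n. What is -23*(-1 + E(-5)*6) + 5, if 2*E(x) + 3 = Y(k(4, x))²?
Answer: 718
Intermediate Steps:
Y(q) = I*√7 (Y(q) = √(-7) = I*√7)
E(x) = -5 (E(x) = -3/2 + (I*√7)²/2 = -3/2 + (½)*(-7) = -3/2 - 7/2 = -5)
-23*(-1 + E(-5)*6) + 5 = -23*(-1 - 5*6) + 5 = -23*(-1 - 30) + 5 = -23*(-31) + 5 = 713 + 5 = 718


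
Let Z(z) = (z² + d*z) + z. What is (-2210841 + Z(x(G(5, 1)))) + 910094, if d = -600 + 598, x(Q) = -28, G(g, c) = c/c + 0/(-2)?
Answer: -1299935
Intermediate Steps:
G(g, c) = 1 (G(g, c) = 1 + 0*(-½) = 1 + 0 = 1)
d = -2
Z(z) = z² - z (Z(z) = (z² - 2*z) + z = z² - z)
(-2210841 + Z(x(G(5, 1)))) + 910094 = (-2210841 - 28*(-1 - 28)) + 910094 = (-2210841 - 28*(-29)) + 910094 = (-2210841 + 812) + 910094 = -2210029 + 910094 = -1299935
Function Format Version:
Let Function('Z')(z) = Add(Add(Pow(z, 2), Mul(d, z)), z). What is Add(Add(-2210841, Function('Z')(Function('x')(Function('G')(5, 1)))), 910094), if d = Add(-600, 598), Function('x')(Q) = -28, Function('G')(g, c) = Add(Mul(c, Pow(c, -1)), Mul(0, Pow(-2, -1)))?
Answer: -1299935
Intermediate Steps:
Function('G')(g, c) = 1 (Function('G')(g, c) = Add(1, Mul(0, Rational(-1, 2))) = Add(1, 0) = 1)
d = -2
Function('Z')(z) = Add(Pow(z, 2), Mul(-1, z)) (Function('Z')(z) = Add(Add(Pow(z, 2), Mul(-2, z)), z) = Add(Pow(z, 2), Mul(-1, z)))
Add(Add(-2210841, Function('Z')(Function('x')(Function('G')(5, 1)))), 910094) = Add(Add(-2210841, Mul(-28, Add(-1, -28))), 910094) = Add(Add(-2210841, Mul(-28, -29)), 910094) = Add(Add(-2210841, 812), 910094) = Add(-2210029, 910094) = -1299935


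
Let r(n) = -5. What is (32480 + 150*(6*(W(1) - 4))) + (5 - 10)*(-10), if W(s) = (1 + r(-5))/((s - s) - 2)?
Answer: 30730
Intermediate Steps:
W(s) = 2 (W(s) = (1 - 5)/((s - s) - 2) = -4/(0 - 2) = -4/(-2) = -4*(-1/2) = 2)
(32480 + 150*(6*(W(1) - 4))) + (5 - 10)*(-10) = (32480 + 150*(6*(2 - 4))) + (5 - 10)*(-10) = (32480 + 150*(6*(-2))) - 5*(-10) = (32480 + 150*(-12)) + 50 = (32480 - 1800) + 50 = 30680 + 50 = 30730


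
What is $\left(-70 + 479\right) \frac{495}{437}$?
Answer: $\frac{202455}{437} \approx 463.28$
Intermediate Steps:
$\left(-70 + 479\right) \frac{495}{437} = 409 \cdot 495 \cdot \frac{1}{437} = 409 \cdot \frac{495}{437} = \frac{202455}{437}$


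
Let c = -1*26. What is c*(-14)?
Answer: 364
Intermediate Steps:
c = -26
c*(-14) = -26*(-14) = 364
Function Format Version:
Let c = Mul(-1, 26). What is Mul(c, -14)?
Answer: 364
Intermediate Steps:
c = -26
Mul(c, -14) = Mul(-26, -14) = 364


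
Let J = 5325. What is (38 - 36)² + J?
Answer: 5329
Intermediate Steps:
(38 - 36)² + J = (38 - 36)² + 5325 = 2² + 5325 = 4 + 5325 = 5329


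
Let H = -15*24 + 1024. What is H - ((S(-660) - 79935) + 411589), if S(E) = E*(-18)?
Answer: -342870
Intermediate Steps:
H = 664 (H = -360 + 1024 = 664)
S(E) = -18*E
H - ((S(-660) - 79935) + 411589) = 664 - ((-18*(-660) - 79935) + 411589) = 664 - ((11880 - 79935) + 411589) = 664 - (-68055 + 411589) = 664 - 1*343534 = 664 - 343534 = -342870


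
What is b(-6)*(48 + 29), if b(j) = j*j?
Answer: 2772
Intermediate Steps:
b(j) = j²
b(-6)*(48 + 29) = (-6)²*(48 + 29) = 36*77 = 2772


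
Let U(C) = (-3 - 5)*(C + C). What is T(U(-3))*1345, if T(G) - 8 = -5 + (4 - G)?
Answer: -55145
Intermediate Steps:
U(C) = -16*C
T(G) = 7 - G (T(G) = 8 + (-5 + (4 - G)) = 8 + (-1 - G) = 7 - G)
T(U(-3))*1345 = (7 - (-16)*(-3))*1345 = (7 - 1*48)*1345 = (7 - 48)*1345 = -41*1345 = -55145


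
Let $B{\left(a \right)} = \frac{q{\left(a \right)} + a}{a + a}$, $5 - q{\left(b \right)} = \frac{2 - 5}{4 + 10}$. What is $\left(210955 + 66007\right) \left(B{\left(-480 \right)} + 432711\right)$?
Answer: $\frac{115050855320321}{960} \approx 1.1984 \cdot 10^{11}$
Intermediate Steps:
$q{\left(b \right)} = \frac{73}{14}$ ($q{\left(b \right)} = 5 - \frac{2 - 5}{4 + 10} = 5 - - \frac{3}{14} = 5 + \frac{3}{14} = \frac{73}{14}$)
$B{\left(a \right)} = \frac{\frac{73}{14} + a}{2 a}$ ($B{\left(a \right)} = \frac{\frac{73}{14} + a}{a + a} = \frac{\frac{73}{14} + a}{2 a}$)
$\left(210955 + 66007\right) \left(B{\left(-480 \right)} + 432711\right) = \left(210955 + 66007\right) \left(\frac{73 + 14 \left(-480\right)}{28 \left(-480\right)} + 432711\right) = 276962 \left(\frac{1}{28} \left(- \frac{1}{480}\right) \left(73 - 6720\right) + 432711\right) = 276962 \left(\frac{1}{28} \left(- \frac{1}{480}\right) \left(-6647\right) + 432711\right) = 276962 \left(\frac{6647}{13440} + 432711\right) = 276962 \cdot \frac{5815642487}{13440} = \frac{115050855320321}{960}$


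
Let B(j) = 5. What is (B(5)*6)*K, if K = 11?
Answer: 330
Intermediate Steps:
(B(5)*6)*K = (5*6)*11 = 30*11 = 330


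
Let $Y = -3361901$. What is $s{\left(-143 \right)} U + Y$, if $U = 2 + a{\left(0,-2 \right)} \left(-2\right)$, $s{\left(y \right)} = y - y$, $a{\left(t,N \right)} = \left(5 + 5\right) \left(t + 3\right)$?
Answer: $-3361901$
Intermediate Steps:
$a{\left(t,N \right)} = 30 + 10 t$ ($a{\left(t,N \right)} = 10 \left(3 + t\right) = 30 + 10 t$)
$s{\left(y \right)} = 0$
$U = -58$ ($U = 2 + \left(30 + 10 \cdot 0\right) \left(-2\right) = 2 + \left(30 + 0\right) \left(-2\right) = 2 + 30 \left(-2\right) = 2 - 60 = -58$)
$s{\left(-143 \right)} U + Y = 0 \left(-58\right) - 3361901 = 0 - 3361901 = -3361901$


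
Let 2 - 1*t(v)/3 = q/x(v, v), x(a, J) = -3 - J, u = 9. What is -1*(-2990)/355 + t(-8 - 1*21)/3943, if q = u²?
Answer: 61299587/7278778 ≈ 8.4217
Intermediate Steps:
q = 81 (q = 9² = 81)
t(v) = 6 - 243/(-3 - v)
-1*(-2990)/355 + t(-8 - 1*21)/3943 = -1*(-2990)/355 + (3*(87 + 2*(-8 - 1*21))/(3 + (-8 - 1*21)))/3943 = 2990*(1/355) + (3*(87 + 2*(-8 - 21))/(3 + (-8 - 21)))*(1/3943) = 598/71 + (3*(87 + 2*(-29))/(3 - 29))*(1/3943) = 598/71 + (3*(87 - 58)/(-26))*(1/3943) = 598/71 + (3*(-1/26)*29)*(1/3943) = 598/71 - 87/26*1/3943 = 598/71 - 87/102518 = 61299587/7278778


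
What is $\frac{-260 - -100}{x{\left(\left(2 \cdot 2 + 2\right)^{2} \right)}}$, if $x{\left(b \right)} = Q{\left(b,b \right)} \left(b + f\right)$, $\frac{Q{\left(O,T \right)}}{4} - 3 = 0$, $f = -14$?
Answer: $- \frac{20}{33} \approx -0.60606$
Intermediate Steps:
$Q{\left(O,T \right)} = 12$ ($Q{\left(O,T \right)} = 12 + 4 \cdot 0 = 12 + 0 = 12$)
$x{\left(b \right)} = -168 + 12 b$ ($x{\left(b \right)} = 12 \left(b - 14\right) = 12 \left(-14 + b\right) = -168 + 12 b$)
$\frac{-260 - -100}{x{\left(\left(2 \cdot 2 + 2\right)^{2} \right)}} = \frac{-260 - -100}{-168 + 12 \left(2 \cdot 2 + 2\right)^{2}} = \frac{-260 + 100}{-168 + 12 \left(4 + 2\right)^{2}} = - \frac{160}{-168 + 12 \cdot 6^{2}} = - \frac{160}{-168 + 12 \cdot 36} = - \frac{160}{-168 + 432} = - \frac{160}{264} = \left(-160\right) \frac{1}{264} = - \frac{20}{33}$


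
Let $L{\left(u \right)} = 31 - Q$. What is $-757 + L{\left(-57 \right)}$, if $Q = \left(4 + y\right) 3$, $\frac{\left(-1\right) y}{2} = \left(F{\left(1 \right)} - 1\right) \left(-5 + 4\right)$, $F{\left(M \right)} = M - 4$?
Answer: $-714$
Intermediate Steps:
$F{\left(M \right)} = -4 + M$
$y = -8$ ($y = - 2 \left(\left(-4 + 1\right) - 1\right) \left(-5 + 4\right) = - 2 \left(-3 - 1\right) \left(-1\right) = - 2 \left(\left(-4\right) \left(-1\right)\right) = \left(-2\right) 4 = -8$)
$Q = -12$ ($Q = \left(4 - 8\right) 3 = \left(-4\right) 3 = -12$)
$L{\left(u \right)} = 43$ ($L{\left(u \right)} = 31 - -12 = 31 + 12 = 43$)
$-757 + L{\left(-57 \right)} = -757 + 43 = -714$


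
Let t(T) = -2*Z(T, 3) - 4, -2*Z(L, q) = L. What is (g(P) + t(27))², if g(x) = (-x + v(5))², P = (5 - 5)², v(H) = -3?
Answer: 1024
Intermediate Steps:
Z(L, q) = -L/2
t(T) = -4 + T (t(T) = -(-1)*T - 4 = T - 4 = -4 + T)
P = 0 (P = 0² = 0)
g(x) = (-3 - x)² (g(x) = (-x - 3)² = (-3 - x)²)
(g(P) + t(27))² = ((3 + 0)² + (-4 + 27))² = (3² + 23)² = (9 + 23)² = 32² = 1024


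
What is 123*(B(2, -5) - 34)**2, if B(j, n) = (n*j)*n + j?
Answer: 39852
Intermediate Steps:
B(j, n) = j + j*n**2 (B(j, n) = (j*n)*n + j = j*n**2 + j = j + j*n**2)
123*(B(2, -5) - 34)**2 = 123*(2*(1 + (-5)**2) - 34)**2 = 123*(2*(1 + 25) - 34)**2 = 123*(2*26 - 34)**2 = 123*(52 - 34)**2 = 123*18**2 = 123*324 = 39852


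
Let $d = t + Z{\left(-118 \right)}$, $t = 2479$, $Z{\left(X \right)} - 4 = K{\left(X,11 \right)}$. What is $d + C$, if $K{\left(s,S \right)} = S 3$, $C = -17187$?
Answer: $-14671$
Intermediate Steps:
$K{\left(s,S \right)} = 3 S$
$Z{\left(X \right)} = 37$ ($Z{\left(X \right)} = 4 + 3 \cdot 11 = 4 + 33 = 37$)
$d = 2516$ ($d = 2479 + 37 = 2516$)
$d + C = 2516 - 17187 = -14671$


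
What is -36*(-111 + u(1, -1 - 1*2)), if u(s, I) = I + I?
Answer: 4212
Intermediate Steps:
u(s, I) = 2*I
-36*(-111 + u(1, -1 - 1*2)) = -36*(-111 + 2*(-1 - 1*2)) = -36*(-111 + 2*(-1 - 2)) = -36*(-111 + 2*(-3)) = -36*(-111 - 6) = -36*(-117) = 4212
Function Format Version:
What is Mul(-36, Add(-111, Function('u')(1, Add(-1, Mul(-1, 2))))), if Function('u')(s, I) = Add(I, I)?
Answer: 4212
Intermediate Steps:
Function('u')(s, I) = Mul(2, I)
Mul(-36, Add(-111, Function('u')(1, Add(-1, Mul(-1, 2))))) = Mul(-36, Add(-111, Mul(2, Add(-1, Mul(-1, 2))))) = Mul(-36, Add(-111, Mul(2, Add(-1, -2)))) = Mul(-36, Add(-111, Mul(2, -3))) = Mul(-36, Add(-111, -6)) = Mul(-36, -117) = 4212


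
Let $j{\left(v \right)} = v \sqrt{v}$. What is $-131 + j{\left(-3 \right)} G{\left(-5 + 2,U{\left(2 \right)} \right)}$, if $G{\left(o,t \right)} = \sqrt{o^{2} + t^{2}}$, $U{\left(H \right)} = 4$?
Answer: $-131 - 15 i \sqrt{3} \approx -131.0 - 25.981 i$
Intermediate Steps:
$j{\left(v \right)} = v^{\frac{3}{2}}$
$-131 + j{\left(-3 \right)} G{\left(-5 + 2,U{\left(2 \right)} \right)} = -131 + \left(-3\right)^{\frac{3}{2}} \sqrt{\left(-5 + 2\right)^{2} + 4^{2}} = -131 + - 3 i \sqrt{3} \sqrt{\left(-3\right)^{2} + 16} = -131 + - 3 i \sqrt{3} \sqrt{9 + 16} = -131 + - 3 i \sqrt{3} \sqrt{25} = -131 + - 3 i \sqrt{3} \cdot 5 = -131 - 15 i \sqrt{3}$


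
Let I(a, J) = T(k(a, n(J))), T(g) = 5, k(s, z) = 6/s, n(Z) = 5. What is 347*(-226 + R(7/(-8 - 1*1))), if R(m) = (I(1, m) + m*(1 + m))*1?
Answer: -6216505/81 ≈ -76747.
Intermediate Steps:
I(a, J) = 5
R(m) = 5 + m*(1 + m) (R(m) = (5 + m*(1 + m))*1 = 5 + m*(1 + m))
347*(-226 + R(7/(-8 - 1*1))) = 347*(-226 + (5 + 7/(-8 - 1*1) + (7/(-8 - 1*1))²)) = 347*(-226 + (5 + 7/(-8 - 1) + (7/(-8 - 1))²)) = 347*(-226 + (5 + 7/(-9) + (7/(-9))²)) = 347*(-226 + (5 + 7*(-⅑) + (7*(-⅑))²)) = 347*(-226 + (5 - 7/9 + (-7/9)²)) = 347*(-226 + (5 - 7/9 + 49/81)) = 347*(-226 + 391/81) = 347*(-17915/81) = -6216505/81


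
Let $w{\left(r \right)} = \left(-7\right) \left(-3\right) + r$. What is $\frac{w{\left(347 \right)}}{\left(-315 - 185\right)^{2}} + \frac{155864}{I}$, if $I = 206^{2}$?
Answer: $\frac{609087757}{165765625} \approx 3.6744$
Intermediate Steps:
$I = 42436$
$w{\left(r \right)} = 21 + r$
$\frac{w{\left(347 \right)}}{\left(-315 - 185\right)^{2}} + \frac{155864}{I} = \frac{21 + 347}{\left(-315 - 185\right)^{2}} + \frac{155864}{42436} = \frac{368}{\left(-500\right)^{2}} + 155864 \cdot \frac{1}{42436} = \frac{368}{250000} + \frac{38966}{10609} = 368 \cdot \frac{1}{250000} + \frac{38966}{10609} = \frac{23}{15625} + \frac{38966}{10609} = \frac{609087757}{165765625}$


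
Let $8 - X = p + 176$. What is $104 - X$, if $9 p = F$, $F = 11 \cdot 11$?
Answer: $\frac{2569}{9} \approx 285.44$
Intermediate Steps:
$F = 121$
$p = \frac{121}{9}$ ($p = \frac{1}{9} \cdot 121 = \frac{121}{9} \approx 13.444$)
$X = - \frac{1633}{9}$ ($X = 8 - \left(\frac{121}{9} + 176\right) = 8 - \frac{1705}{9} = - \frac{1633}{9} \approx -181.44$)
$104 - X = 104 - - \frac{1633}{9} = 104 + \frac{1633}{9} = \frac{2569}{9}$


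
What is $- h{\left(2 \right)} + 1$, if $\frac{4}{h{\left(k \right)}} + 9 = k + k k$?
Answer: $\frac{7}{3} \approx 2.3333$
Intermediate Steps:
$h{\left(k \right)} = \frac{4}{-9 + k + k^{2}}$ ($h{\left(k \right)} = \frac{4}{-9 + \left(k + k k\right)} = \frac{4}{-9 + \left(k + k^{2}\right)} = \frac{4}{-9 + k + k^{2}}$)
$- h{\left(2 \right)} + 1 = - \frac{4}{-9 + 2 + 2^{2}} + 1 = - \frac{4}{-9 + 2 + 4} + 1 = - \frac{4}{-3} + 1 = - \frac{4 \left(-1\right)}{3} + 1 = \left(-1\right) \left(- \frac{4}{3}\right) + 1 = \frac{4}{3} + 1 = \frac{7}{3}$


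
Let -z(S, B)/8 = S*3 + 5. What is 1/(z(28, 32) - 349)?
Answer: -1/1061 ≈ -0.00094251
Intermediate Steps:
z(S, B) = -40 - 24*S (z(S, B) = -8*(S*3 + 5) = -8*(3*S + 5) = -8*(5 + 3*S) = -40 - 24*S)
1/(z(28, 32) - 349) = 1/((-40 - 24*28) - 349) = 1/((-40 - 672) - 349) = 1/(-712 - 349) = 1/(-1061) = -1/1061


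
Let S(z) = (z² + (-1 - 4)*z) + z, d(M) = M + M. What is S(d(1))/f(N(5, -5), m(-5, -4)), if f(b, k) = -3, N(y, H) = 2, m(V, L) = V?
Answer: 4/3 ≈ 1.3333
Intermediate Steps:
d(M) = 2*M
S(z) = z² - 4*z (S(z) = (z² - 5*z) + z = z² - 4*z)
S(d(1))/f(N(5, -5), m(-5, -4)) = ((2*1)*(-4 + 2*1))/(-3) = (2*(-4 + 2))*(-⅓) = (2*(-2))*(-⅓) = -4*(-⅓) = 4/3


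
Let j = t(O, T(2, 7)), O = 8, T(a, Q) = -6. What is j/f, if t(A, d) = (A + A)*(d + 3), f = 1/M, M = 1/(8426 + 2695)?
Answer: -16/3707 ≈ -0.0043162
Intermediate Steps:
M = 1/11121 ≈ 8.9920e-5
f = 11121 (f = 1/(1/11121) = 11121)
t(A, d) = 2*A*(3 + d) (t(A, d) = (2*A)*(3 + d) = 2*A*(3 + d))
j = -48 (j = 2*8*(3 - 6) = 2*8*(-3) = -48)
j/f = -48/11121 = -48*1/11121 = -16/3707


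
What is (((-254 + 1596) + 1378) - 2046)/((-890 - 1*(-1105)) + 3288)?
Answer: 674/3503 ≈ 0.19241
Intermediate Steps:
(((-254 + 1596) + 1378) - 2046)/((-890 - 1*(-1105)) + 3288) = ((1342 + 1378) - 2046)/((-890 + 1105) + 3288) = (2720 - 2046)/(215 + 3288) = 674/3503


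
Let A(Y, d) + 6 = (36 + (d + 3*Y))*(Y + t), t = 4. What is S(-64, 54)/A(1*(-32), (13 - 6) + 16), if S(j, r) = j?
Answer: -32/515 ≈ -0.062136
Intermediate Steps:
A(Y, d) = -6 + (4 + Y)*(36 + d + 3*Y) (A(Y, d) = -6 + (36 + (d + 3*Y))*(Y + 4) = -6 + (36 + d + 3*Y)*(4 + Y) = -6 + (4 + Y)*(36 + d + 3*Y))
S(-64, 54)/A(1*(-32), (13 - 6) + 16) = -64/(138 + 3*(1*(-32))² + 4*((13 - 6) + 16) + 48*(1*(-32)) + (1*(-32))*((13 - 6) + 16)) = -64/(138 + 3*(-32)² + 4*(7 + 16) + 48*(-32) - 32*(7 + 16)) = -64/(138 + 3*1024 + 4*23 - 1536 - 32*23) = -64/(138 + 3072 + 92 - 1536 - 736) = -64/1030 = -64*1/1030 = -32/515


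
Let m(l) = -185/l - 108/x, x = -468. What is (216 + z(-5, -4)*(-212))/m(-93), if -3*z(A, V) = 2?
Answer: 108004/671 ≈ 160.96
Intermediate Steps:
m(l) = 3/13 - 185/l (m(l) = -185/l - 108/(-468) = -185/l - 108*(-1/468) = -185/l + 3/13 = 3/13 - 185/l)
z(A, V) = -2/3 (z(A, V) = -1/3*2 = -2/3)
(216 + z(-5, -4)*(-212))/m(-93) = (216 - 2/3*(-212))/(3/13 - 185/(-93)) = (216 + 424/3)/(3/13 - 185*(-1/93)) = 1072/(3*(3/13 + 185/93)) = 1072/(3*(2684/1209)) = (1072/3)*(1209/2684) = 108004/671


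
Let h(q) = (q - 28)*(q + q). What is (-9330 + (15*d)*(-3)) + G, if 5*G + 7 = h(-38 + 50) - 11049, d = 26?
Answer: -12788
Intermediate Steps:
h(q) = 2*q*(-28 + q) (h(q) = (-28 + q)*(2*q) = 2*q*(-28 + q))
G = -2288 (G = -7/5 + (2*(-38 + 50)*(-28 + (-38 + 50)) - 11049)/5 = -7/5 + (2*12*(-28 + 12) - 11049)/5 = -7/5 + (2*12*(-16) - 11049)/5 = -7/5 + (-384 - 11049)/5 = -7/5 + (1/5)*(-11433) = -7/5 - 11433/5 = -2288)
(-9330 + (15*d)*(-3)) + G = (-9330 + (15*26)*(-3)) - 2288 = (-9330 + 390*(-3)) - 2288 = (-9330 - 1170) - 2288 = -10500 - 2288 = -12788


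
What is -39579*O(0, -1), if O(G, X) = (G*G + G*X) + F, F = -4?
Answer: 158316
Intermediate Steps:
O(G, X) = -4 + G**2 + G*X (O(G, X) = (G*G + G*X) - 4 = (G**2 + G*X) - 4 = -4 + G**2 + G*X)
-39579*O(0, -1) = -39579*(-4 + 0**2 + 0*(-1)) = -39579*(-4 + 0 + 0) = -39579*(-4) = 158316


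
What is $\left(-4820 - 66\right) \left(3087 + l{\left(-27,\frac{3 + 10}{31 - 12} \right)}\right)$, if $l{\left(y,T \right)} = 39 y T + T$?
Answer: $- \frac{219757622}{19} \approx -1.1566 \cdot 10^{7}$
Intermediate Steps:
$l{\left(y,T \right)} = T + 39 T y$ ($l{\left(y,T \right)} = 39 T y + T = T + 39 T y$)
$\left(-4820 - 66\right) \left(3087 + l{\left(-27,\frac{3 + 10}{31 - 12} \right)}\right) = \left(-4820 - 66\right) \left(3087 + \frac{3 + 10}{31 - 12} \left(1 + 39 \left(-27\right)\right)\right) = - 4886 \left(3087 + \frac{13}{19} \left(1 - 1053\right)\right) = - 4886 \left(3087 + 13 \cdot \frac{1}{19} \left(-1052\right)\right) = - 4886 \left(3087 + \frac{13}{19} \left(-1052\right)\right) = - 4886 \left(3087 - \frac{13676}{19}\right) = \left(-4886\right) \frac{44977}{19} = - \frac{219757622}{19}$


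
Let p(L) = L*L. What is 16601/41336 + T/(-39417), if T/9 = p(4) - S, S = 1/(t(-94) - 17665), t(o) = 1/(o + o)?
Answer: 34180644594387/85890096017704 ≈ 0.39796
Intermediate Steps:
t(o) = 1/(2*o)
S = -188/3321021 (S = 1/((½)/(-94) - 17665) = 1/((½)*(-1/94) - 17665) = 1/(-1/188 - 17665) = 1/(-3321021/188) = -188/3321021 ≈ -5.6609e-5)
p(L) = L²
T = 159409572/1107007 (T = 9*(4² - 1*(-188/3321021)) = 9*(16 + 188/3321021) = 9*(53136524/3321021) = 159409572/1107007 ≈ 144.00)
16601/41336 + T/(-39417) = 16601/41336 + (159409572/1107007)/(-39417) = 16601*(1/41336) + (159409572/1107007)*(-1/39417) = 16601/41336 - 7590932/2077852139 = 34180644594387/85890096017704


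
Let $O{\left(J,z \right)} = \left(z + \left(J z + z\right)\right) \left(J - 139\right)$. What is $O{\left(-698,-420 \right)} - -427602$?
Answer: $-244244238$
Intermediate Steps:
$O{\left(J,z \right)} = \left(-139 + J\right) \left(2 z + J z\right)$ ($O{\left(J,z \right)} = \left(z + \left(z + J z\right)\right) \left(-139 + J\right) = \left(2 z + J z\right) \left(-139 + J\right) = \left(-139 + J\right) \left(2 z + J z\right)$)
$O{\left(-698,-420 \right)} - -427602 = - 420 \left(-278 + \left(-698\right)^{2} - -95626\right) - -427602 = - 420 \left(-278 + 487204 + 95626\right) + 427602 = \left(-420\right) 582552 + 427602 = -244671840 + 427602 = -244244238$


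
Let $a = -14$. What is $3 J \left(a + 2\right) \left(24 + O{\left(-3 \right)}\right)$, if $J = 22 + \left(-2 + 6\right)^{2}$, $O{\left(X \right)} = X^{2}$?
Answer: $-45144$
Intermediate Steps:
$J = 38$ ($J = 22 + 4^{2} = 22 + 16 = 38$)
$3 J \left(a + 2\right) \left(24 + O{\left(-3 \right)}\right) = 3 \cdot 38 \left(-14 + 2\right) \left(24 + \left(-3\right)^{2}\right) = 114 \left(- 12 \left(24 + 9\right)\right) = 114 \left(\left(-12\right) 33\right) = 114 \left(-396\right) = -45144$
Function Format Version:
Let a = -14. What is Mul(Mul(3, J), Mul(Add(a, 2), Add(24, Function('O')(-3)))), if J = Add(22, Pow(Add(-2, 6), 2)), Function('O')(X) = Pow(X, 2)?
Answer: -45144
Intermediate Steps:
J = 38 (J = Add(22, Pow(4, 2)) = Add(22, 16) = 38)
Mul(Mul(3, J), Mul(Add(a, 2), Add(24, Function('O')(-3)))) = Mul(Mul(3, 38), Mul(Add(-14, 2), Add(24, Pow(-3, 2)))) = Mul(114, Mul(-12, Add(24, 9))) = Mul(114, Mul(-12, 33)) = Mul(114, -396) = -45144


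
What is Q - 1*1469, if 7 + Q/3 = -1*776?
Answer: -3818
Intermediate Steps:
Q = -2349 (Q = -21 + 3*(-1*776) = -21 + 3*(-776) = -21 - 2328 = -2349)
Q - 1*1469 = -2349 - 1*1469 = -2349 - 1469 = -3818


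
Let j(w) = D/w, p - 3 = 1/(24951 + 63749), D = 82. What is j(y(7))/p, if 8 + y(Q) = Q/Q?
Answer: -7273400/1862707 ≈ -3.9047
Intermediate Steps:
p = 266101/88700 (p = 3 + 1/(24951 + 63749) = 3 + 1/88700 = 266101/88700 ≈ 3.0000)
y(Q) = -7 (y(Q) = -8 + Q/Q = -8 + 1 = -7)
j(w) = 82/w
j(y(7))/p = (82/(-7))/(266101/88700) = (82*(-⅐))*(88700/266101) = -82/7*88700/266101 = -7273400/1862707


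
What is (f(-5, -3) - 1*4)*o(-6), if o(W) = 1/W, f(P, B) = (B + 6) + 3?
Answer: -⅓ ≈ -0.33333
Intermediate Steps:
f(P, B) = 9 + B (f(P, B) = (6 + B) + 3 = 9 + B)
(f(-5, -3) - 1*4)*o(-6) = ((9 - 3) - 1*4)/(-6) = (6 - 4)*(-⅙) = 2*(-⅙) = -⅓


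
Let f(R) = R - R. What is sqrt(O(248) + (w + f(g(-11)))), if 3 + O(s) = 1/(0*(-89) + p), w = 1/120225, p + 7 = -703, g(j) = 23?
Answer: I*sqrt(34990500049134)/3414390 ≈ 1.7325*I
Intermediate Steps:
p = -710 (p = -7 - 703 = -710)
w = 1/120225 ≈ 8.3177e-6
f(R) = 0
O(s) = -2131/710 (O(s) = -3 + 1/(0*(-89) - 710) = -3 + 1/(0 - 710) = -3 + 1/(-710) = -3 - 1/710 = -2131/710)
sqrt(O(248) + (w + f(g(-11)))) = sqrt(-2131/710 + (1/120225 + 0)) = sqrt(-2131/710 + 1/120225) = sqrt(-51239753/17071950) = I*sqrt(34990500049134)/3414390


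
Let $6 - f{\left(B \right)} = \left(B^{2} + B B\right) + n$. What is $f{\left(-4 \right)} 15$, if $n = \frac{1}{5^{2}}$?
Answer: $- \frac{1953}{5} \approx -390.6$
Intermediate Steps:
$n = \frac{1}{25} \approx 0.04$
$f{\left(B \right)} = \frac{149}{25} - 2 B^{2}$ ($f{\left(B \right)} = 6 - \left(\left(B^{2} + B B\right) + \frac{1}{25}\right) = 6 - \left(\left(B^{2} + B^{2}\right) + \frac{1}{25}\right) = 6 - \left(2 B^{2} + \frac{1}{25}\right) = 6 - \left(\frac{1}{25} + 2 B^{2}\right) = \frac{149}{25} - 2 B^{2}$)
$f{\left(-4 \right)} 15 = \left(\frac{149}{25} - 2 \left(-4\right)^{2}\right) 15 = \left(\frac{149}{25} - 32\right) 15 = \left(- \frac{651}{25}\right) 15 = - \frac{1953}{5}$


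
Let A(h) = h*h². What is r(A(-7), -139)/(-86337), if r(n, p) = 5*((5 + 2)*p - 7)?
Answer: 4900/86337 ≈ 0.056754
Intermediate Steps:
A(h) = h³
r(n, p) = -35 + 35*p (r(n, p) = 5*(7*p - 7) = 5*(-7 + 7*p) = -35 + 35*p)
r(A(-7), -139)/(-86337) = (-35 + 35*(-139))/(-86337) = (-35 - 4865)*(-1/86337) = -4900*(-1/86337) = 4900/86337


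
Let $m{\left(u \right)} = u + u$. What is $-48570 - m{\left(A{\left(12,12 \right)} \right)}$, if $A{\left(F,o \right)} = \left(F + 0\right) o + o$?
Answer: $-48882$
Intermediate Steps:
$A{\left(F,o \right)} = o + F o$ ($A{\left(F,o \right)} = F o + o = o + F o$)
$m{\left(u \right)} = 2 u$
$-48570 - m{\left(A{\left(12,12 \right)} \right)} = -48570 - 2 \cdot 12 \left(1 + 12\right) = -48570 - 2 \cdot 12 \cdot 13 = -48570 - 2 \cdot 156 = -48570 - 312 = -48882$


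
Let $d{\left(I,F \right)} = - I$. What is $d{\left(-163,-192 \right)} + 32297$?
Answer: $32460$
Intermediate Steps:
$d{\left(-163,-192 \right)} + 32297 = \left(-1\right) \left(-163\right) + 32297 = 163 + 32297 = 32460$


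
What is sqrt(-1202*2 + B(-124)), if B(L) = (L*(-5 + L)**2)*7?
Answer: 2*I*sqrt(3611698) ≈ 3800.9*I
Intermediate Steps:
B(L) = 7*L*(-5 + L)**2
sqrt(-1202*2 + B(-124)) = sqrt(-1202*2 + 7*(-124)*(-5 - 124)**2) = sqrt(-2404 + 7*(-124)*(-129)**2) = sqrt(-2404 + 7*(-124)*16641) = sqrt(-2404 - 14444388) = sqrt(-14446792) = 2*I*sqrt(3611698)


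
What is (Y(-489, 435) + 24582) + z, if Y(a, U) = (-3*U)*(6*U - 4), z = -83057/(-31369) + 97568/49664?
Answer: -12643950457083/3744976 ≈ -3.3762e+6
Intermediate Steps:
z = 17272965/3744976 (z = -83057*(-1/31369) + 97568*(1/49664) = 6389/2413 + 3049/1552 = 17272965/3744976 ≈ 4.6123)
Y(a, U) = -3*U*(-4 + 6*U) (Y(a, U) = (-3*U)*(-4 + 6*U) = -3*U*(-4 + 6*U))
(Y(-489, 435) + 24582) + z = (6*435*(2 - 3*435) + 24582) + 17272965/3744976 = (6*435*(2 - 1305) + 24582) + 17272965/3744976 = (6*435*(-1303) + 24582) + 17272965/3744976 = (-3400830 + 24582) + 17272965/3744976 = -3376248 + 17272965/3744976 = -12643950457083/3744976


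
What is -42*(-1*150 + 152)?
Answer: -84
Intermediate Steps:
-42*(-1*150 + 152) = -42*(-150 + 152) = -42*2 = -84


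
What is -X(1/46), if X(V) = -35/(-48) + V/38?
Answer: -15307/20976 ≈ -0.72974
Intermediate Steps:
X(V) = 35/48 + V/38 (X(V) = -35*(-1/48) + V*(1/38) = 35/48 + V/38)
-X(1/46) = -(35/48 + (1/38)/46) = -(35/48 + (1/38)*(1/46)) = -(35/48 + 1/1748) = -1*15307/20976 = -15307/20976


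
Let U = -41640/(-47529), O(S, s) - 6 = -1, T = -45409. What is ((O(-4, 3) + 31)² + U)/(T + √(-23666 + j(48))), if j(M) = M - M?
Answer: -932991840872/32668281003321 - 20546408*I*√23666/32668281003321 ≈ -0.02856 - 9.6755e-5*I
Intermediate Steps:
O(S, s) = 5 (O(S, s) = 6 - 1 = 5)
j(M) = 0
U = 13880/15843 (U = -41640*(-1/47529) = 13880/15843 ≈ 0.87610)
((O(-4, 3) + 31)² + U)/(T + √(-23666 + j(48))) = ((5 + 31)² + 13880/15843)/(-45409 + √(-23666 + 0)) = (36² + 13880/15843)/(-45409 + √(-23666)) = (1296 + 13880/15843)/(-45409 + I*√23666) = 20546408/(15843*(-45409 + I*√23666))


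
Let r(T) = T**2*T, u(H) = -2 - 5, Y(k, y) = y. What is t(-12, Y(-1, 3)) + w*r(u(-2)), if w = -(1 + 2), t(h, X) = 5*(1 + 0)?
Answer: 1034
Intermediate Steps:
t(h, X) = 5 (t(h, X) = 5*1 = 5)
u(H) = -7
w = -3 (w = -1*3 = -3)
r(T) = T**3
t(-12, Y(-1, 3)) + w*r(u(-2)) = 5 - 3*(-7)**3 = 5 - 3*(-343) = 5 + 1029 = 1034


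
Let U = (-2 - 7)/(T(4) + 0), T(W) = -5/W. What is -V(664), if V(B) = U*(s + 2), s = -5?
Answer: 108/5 ≈ 21.600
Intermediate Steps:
U = 36/5 (U = (-2 - 7)/(-5/4 + 0) = -9/(-5*¼ + 0) = -9/(-5/4 + 0) = -9/(-5/4) = -9*(-⅘) = 36/5 ≈ 7.2000)
V(B) = -108/5 (V(B) = 36*(-5 + 2)/5 = (36/5)*(-3) = -108/5)
-V(664) = -1*(-108/5) = 108/5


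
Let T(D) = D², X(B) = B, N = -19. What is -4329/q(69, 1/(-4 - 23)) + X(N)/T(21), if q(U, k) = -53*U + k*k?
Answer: 1341072793/1175684832 ≈ 1.1407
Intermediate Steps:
q(U, k) = k² - 53*U (q(U, k) = -53*U + k² = k² - 53*U)
-4329/q(69, 1/(-4 - 23)) + X(N)/T(21) = -4329/((1/(-4 - 23))² - 53*69) - 19/(21²) = -4329/((1/(-27))² - 3657) - 19/441 = -4329/((-1/27)² - 3657) - 19*1/441 = -4329/(1/729 - 3657) - 19/441 = -4329/(-2665952/729) - 19/441 = -4329*(-729/2665952) - 19/441 = 3155841/2665952 - 19/441 = 1341072793/1175684832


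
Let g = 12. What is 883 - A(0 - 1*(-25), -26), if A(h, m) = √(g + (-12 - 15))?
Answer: 883 - I*√15 ≈ 883.0 - 3.873*I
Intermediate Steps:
A(h, m) = I*√15 (A(h, m) = √(12 + (-12 - 15)) = √(12 - 27) = √(-15) = I*√15)
883 - A(0 - 1*(-25), -26) = 883 - I*√15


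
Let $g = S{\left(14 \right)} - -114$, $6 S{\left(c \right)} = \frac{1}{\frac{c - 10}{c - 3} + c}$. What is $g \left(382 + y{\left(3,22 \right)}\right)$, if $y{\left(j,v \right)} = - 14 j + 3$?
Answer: $\frac{37072469}{948} \approx 39106.0$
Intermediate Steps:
$y{\left(j,v \right)} = 3 - 14 j$
$S{\left(c \right)} = \frac{1}{6 \left(c + \frac{-10 + c}{-3 + c}\right)}$ ($S{\left(c \right)} = \frac{1}{6 \left(\frac{c - 10}{c - 3} + c\right)} = \frac{1}{6 \left(\frac{-10 + c}{-3 + c} + c\right)} = \frac{1}{6 \left(c + \frac{-10 + c}{-3 + c}\right)}$)
$g = \frac{108083}{948}$ ($g = \frac{3 - 14}{6 \left(10 - 14^{2} + 2 \cdot 14\right)} - -114 = \frac{3 - 14}{6 \left(10 - 196 + 28\right)} + 114 = \frac{1}{6} \frac{1}{10 - 196 + 28} \left(-11\right) + 114 = \frac{1}{6} \frac{1}{-158} \left(-11\right) + 114 = \frac{1}{6} \left(- \frac{1}{158}\right) \left(-11\right) + 114 = \frac{11}{948} + 114 = \frac{108083}{948} \approx 114.01$)
$g \left(382 + y{\left(3,22 \right)}\right) = \frac{108083 \left(382 + \left(3 - 42\right)\right)}{948} = \frac{108083 \left(382 - 39\right)}{948} = \frac{108083}{948} \cdot 343 = \frac{37072469}{948}$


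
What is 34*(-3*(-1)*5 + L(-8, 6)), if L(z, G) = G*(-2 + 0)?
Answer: 102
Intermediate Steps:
L(z, G) = -2*G (L(z, G) = G*(-2) = -2*G)
34*(-3*(-1)*5 + L(-8, 6)) = 34*(-3*(-1)*5 - 2*6) = 34*(3*5 - 12) = 34*(15 - 12) = 34*3 = 102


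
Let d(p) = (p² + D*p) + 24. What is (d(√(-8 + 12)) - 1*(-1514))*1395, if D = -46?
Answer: 2022750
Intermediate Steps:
d(p) = 24 + p² - 46*p (d(p) = (p² - 46*p) + 24 = 24 + p² - 46*p)
(d(√(-8 + 12)) - 1*(-1514))*1395 = ((24 + (√(-8 + 12))² - 46*√(-8 + 12)) - 1*(-1514))*1395 = ((24 + (√4)² - 46*√4) + 1514)*1395 = ((24 + 2² - 46*2) + 1514)*1395 = ((24 + 4 - 92) + 1514)*1395 = (-64 + 1514)*1395 = 1450*1395 = 2022750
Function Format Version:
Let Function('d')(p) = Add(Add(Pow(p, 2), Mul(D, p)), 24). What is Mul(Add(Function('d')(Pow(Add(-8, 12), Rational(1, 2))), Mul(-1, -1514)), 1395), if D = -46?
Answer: 2022750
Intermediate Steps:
Function('d')(p) = Add(24, Pow(p, 2), Mul(-46, p)) (Function('d')(p) = Add(Add(Pow(p, 2), Mul(-46, p)), 24) = Add(24, Pow(p, 2), Mul(-46, p)))
Mul(Add(Function('d')(Pow(Add(-8, 12), Rational(1, 2))), Mul(-1, -1514)), 1395) = Mul(Add(Add(24, Pow(Pow(Add(-8, 12), Rational(1, 2)), 2), Mul(-46, Pow(Add(-8, 12), Rational(1, 2)))), Mul(-1, -1514)), 1395) = Mul(Add(Add(24, Pow(Pow(4, Rational(1, 2)), 2), Mul(-46, Pow(4, Rational(1, 2)))), 1514), 1395) = Mul(Add(Add(24, Pow(2, 2), Mul(-46, 2)), 1514), 1395) = Mul(Add(Add(24, 4, -92), 1514), 1395) = Mul(Add(-64, 1514), 1395) = Mul(1450, 1395) = 2022750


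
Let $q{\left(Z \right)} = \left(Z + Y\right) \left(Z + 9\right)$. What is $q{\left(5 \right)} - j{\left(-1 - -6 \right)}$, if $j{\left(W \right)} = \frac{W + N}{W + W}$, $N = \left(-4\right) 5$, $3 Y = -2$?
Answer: $\frac{373}{6} \approx 62.167$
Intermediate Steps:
$Y = - \frac{2}{3}$ ($Y = \frac{1}{3} \left(-2\right) = - \frac{2}{3} \approx -0.66667$)
$q{\left(Z \right)} = \left(9 + Z\right) \left(- \frac{2}{3} + Z\right)$ ($q{\left(Z \right)} = \left(Z - \frac{2}{3}\right) \left(Z + 9\right) = \left(- \frac{2}{3} + Z\right) \left(9 + Z\right) = \left(9 + Z\right) \left(- \frac{2}{3} + Z\right)$)
$N = -20$
$j{\left(W \right)} = \frac{-20 + W}{2 W}$ ($j{\left(W \right)} = \frac{W - 20}{W + W} = \frac{-20 + W}{2 W}$)
$q{\left(5 \right)} - j{\left(-1 - -6 \right)} = \left(-6 + 5^{2} + \frac{25}{3} \cdot 5\right) - \frac{-20 - -5}{2 \left(-1 - -6\right)} = \left(-6 + 25 + \frac{125}{3}\right) - \frac{-20 + \left(-1 + 6\right)}{2 \left(-1 + 6\right)} = \frac{182}{3} - \frac{-20 + 5}{2 \cdot 5} = \frac{182}{3} - \frac{1}{2} \cdot \frac{1}{5} \left(-15\right) = \frac{182}{3} - - \frac{3}{2} = \frac{182}{3} + \frac{3}{2} = \frac{373}{6}$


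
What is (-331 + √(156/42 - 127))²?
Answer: (2317 - I*√6041)²/49 ≈ 1.0944e+5 - 7350.5*I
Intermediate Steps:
(-331 + √(156/42 - 127))² = (-331 + √(156*(1/42) - 127))² = (-331 + √(26/7 - 127))² = (-331 + √(-863/7))² = (-331 + I*√6041/7)²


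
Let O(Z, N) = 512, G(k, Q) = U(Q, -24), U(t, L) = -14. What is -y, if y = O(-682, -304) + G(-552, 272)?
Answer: -498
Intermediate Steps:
G(k, Q) = -14
y = 498 (y = 512 - 14 = 498)
-y = -1*498 = -498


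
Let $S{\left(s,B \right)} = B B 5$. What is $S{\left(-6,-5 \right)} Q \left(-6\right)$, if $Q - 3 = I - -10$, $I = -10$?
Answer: $-2250$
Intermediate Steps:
$S{\left(s,B \right)} = 5 B^{2}$ ($S{\left(s,B \right)} = B^{2} \cdot 5 = 5 B^{2}$)
$Q = 3$ ($Q = 3 - 0 = 3 + \left(-10 + 10\right) = 3 + 0 = 3$)
$S{\left(-6,-5 \right)} Q \left(-6\right) = 5 \left(-5\right)^{2} \cdot 3 \left(-6\right) = 5 \cdot 25 \cdot 3 \left(-6\right) = 125 \cdot 3 \left(-6\right) = 375 \left(-6\right) = -2250$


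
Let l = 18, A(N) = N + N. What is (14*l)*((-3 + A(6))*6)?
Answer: 13608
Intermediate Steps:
A(N) = 2*N
(14*l)*((-3 + A(6))*6) = (14*18)*((-3 + 2*6)*6) = 252*((-3 + 12)*6) = 252*(9*6) = 252*54 = 13608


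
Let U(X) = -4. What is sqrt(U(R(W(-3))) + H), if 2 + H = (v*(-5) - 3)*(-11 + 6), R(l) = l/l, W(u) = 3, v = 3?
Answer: 2*sqrt(21) ≈ 9.1651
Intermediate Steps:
R(l) = 1
H = 88 (H = -2 + (3*(-5) - 3)*(-11 + 6) = -2 + (-15 - 3)*(-5) = -2 - 18*(-5) = -2 + 90 = 88)
sqrt(U(R(W(-3))) + H) = sqrt(-4 + 88) = sqrt(84) = 2*sqrt(21)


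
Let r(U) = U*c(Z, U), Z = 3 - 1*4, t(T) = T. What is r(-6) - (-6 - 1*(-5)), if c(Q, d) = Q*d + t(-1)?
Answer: -29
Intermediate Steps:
Z = -1 (Z = 3 - 4 = -1)
c(Q, d) = -1 + Q*d (c(Q, d) = Q*d - 1 = -1 + Q*d)
r(U) = U*(-1 - U)
r(-6) - (-6 - 1*(-5)) = -1*(-6)*(1 - 6) - (-6 - 1*(-5)) = -1*(-6)*(-5) - (-6 + 5) = -30 - 1*(-1) = -30 + 1 = -29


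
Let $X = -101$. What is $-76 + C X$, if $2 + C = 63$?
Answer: $-6237$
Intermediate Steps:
$C = 61$ ($C = -2 + 63 = 61$)
$-76 + C X = -76 + 61 \left(-101\right) = -76 - 6161 = -6237$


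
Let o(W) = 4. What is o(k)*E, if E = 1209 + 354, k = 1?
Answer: 6252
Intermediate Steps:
E = 1563
o(k)*E = 4*1563 = 6252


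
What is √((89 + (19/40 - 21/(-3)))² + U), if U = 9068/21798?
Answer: √196562091022409/145320 ≈ 96.477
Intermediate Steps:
U = 4534/10899 (U = 9068*(1/21798) = 4534/10899 ≈ 0.41600)
√((89 + (19/40 - 21/(-3)))² + U) = √((89 + (19/40 - 21/(-3)))² + 4534/10899) = √((89 + (19*(1/40) - 21*(-⅓)))² + 4534/10899) = √((89 + (19/40 + 7))² + 4534/10899) = √((89 + 299/40)² + 4534/10899) = √((3859/40)² + 4534/10899) = √(14891881/1600 + 4534/10899) = √(162313865419/17438400) = √196562091022409/145320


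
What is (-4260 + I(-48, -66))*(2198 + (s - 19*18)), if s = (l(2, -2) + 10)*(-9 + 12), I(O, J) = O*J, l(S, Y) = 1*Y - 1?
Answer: -2049684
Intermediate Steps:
l(S, Y) = -1 + Y (l(S, Y) = Y - 1 = -1 + Y)
I(O, J) = J*O
s = 21 (s = ((-1 - 2) + 10)*(-9 + 12) = (-3 + 10)*3 = 7*3 = 21)
(-4260 + I(-48, -66))*(2198 + (s - 19*18)) = (-4260 - 66*(-48))*(2198 + (21 - 19*18)) = (-4260 + 3168)*(2198 + (21 - 342)) = -1092*(2198 - 321) = -1092*1877 = -2049684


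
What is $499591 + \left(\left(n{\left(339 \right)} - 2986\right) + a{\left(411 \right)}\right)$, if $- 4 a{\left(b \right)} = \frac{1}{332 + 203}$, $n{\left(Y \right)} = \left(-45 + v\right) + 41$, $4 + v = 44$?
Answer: $\frac{1062811739}{2140} \approx 4.9664 \cdot 10^{5}$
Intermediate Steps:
$v = 40$ ($v = -4 + 44 = 40$)
$n{\left(Y \right)} = 36$ ($n{\left(Y \right)} = \left(-45 + 40\right) + 41 = -5 + 41 = 36$)
$a{\left(b \right)} = - \frac{1}{2140}$ ($a{\left(b \right)} = - \frac{1}{4 \left(332 + 203\right)} = - \frac{1}{4 \cdot 535} = \left(- \frac{1}{4}\right) \frac{1}{535} = - \frac{1}{2140}$)
$499591 + \left(\left(n{\left(339 \right)} - 2986\right) + a{\left(411 \right)}\right) = 499591 + \left(\left(36 - 2986\right) - \frac{1}{2140}\right) = 499591 - \frac{6313001}{2140} = \frac{1062811739}{2140}$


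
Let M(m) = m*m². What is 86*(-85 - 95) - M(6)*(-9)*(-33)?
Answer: -79632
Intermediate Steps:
M(m) = m³
86*(-85 - 95) - M(6)*(-9)*(-33) = 86*(-85 - 95) - 6³*(-9)*(-33) = 86*(-180) - 216*(-9)*(-33) = -15480 - (-1944)*(-33) = -15480 - 1*64152 = -15480 - 64152 = -79632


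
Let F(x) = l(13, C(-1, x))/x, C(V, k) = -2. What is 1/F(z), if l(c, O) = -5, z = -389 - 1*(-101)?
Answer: 288/5 ≈ 57.600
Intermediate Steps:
z = -288 (z = -389 + 101 = -288)
F(x) = -5/x
1/F(z) = 1/(-5/(-288)) = 1/(-5*(-1/288)) = 1/(5/288) = 288/5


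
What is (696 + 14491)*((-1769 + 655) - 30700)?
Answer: -483159218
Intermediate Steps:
(696 + 14491)*((-1769 + 655) - 30700) = 15187*(-1114 - 30700) = 15187*(-31814) = -483159218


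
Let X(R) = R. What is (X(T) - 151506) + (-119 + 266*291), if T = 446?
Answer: -73773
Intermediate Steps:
(X(T) - 151506) + (-119 + 266*291) = (446 - 151506) + (-119 + 266*291) = -151060 + (-119 + 77406) = -151060 + 77287 = -73773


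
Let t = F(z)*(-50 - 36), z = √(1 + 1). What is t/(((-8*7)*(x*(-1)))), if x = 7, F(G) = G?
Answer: -43*√2/196 ≈ -0.31026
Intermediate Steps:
z = √2 ≈ 1.4142
t = -86*√2 (t = √2*(-50 - 36) = √2*(-86) = -86*√2 ≈ -121.62)
t/(((-8*7)*(x*(-1)))) = (-86*√2)/(((-8*7)*(7*(-1)))) = (-86*√2)/((-56*(-7))) = -86*√2/392 = -86*√2*(1/392) = -43*√2/196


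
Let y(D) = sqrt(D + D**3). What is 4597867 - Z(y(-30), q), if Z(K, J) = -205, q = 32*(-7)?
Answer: 4598072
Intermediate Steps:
q = -224
4597867 - Z(y(-30), q) = 4597867 - 1*(-205) = 4597867 + 205 = 4598072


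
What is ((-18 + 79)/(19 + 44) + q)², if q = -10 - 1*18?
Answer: 2900209/3969 ≈ 730.71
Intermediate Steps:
q = -28 (q = -10 - 18 = -28)
((-18 + 79)/(19 + 44) + q)² = ((-18 + 79)/(19 + 44) - 28)² = (61/63 - 28)² = (-1703/63)² = 2900209/3969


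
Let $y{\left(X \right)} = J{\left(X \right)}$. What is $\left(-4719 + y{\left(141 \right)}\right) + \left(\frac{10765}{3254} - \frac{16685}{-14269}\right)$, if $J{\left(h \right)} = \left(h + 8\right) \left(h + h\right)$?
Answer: $\frac{1732049927249}{46431326} \approx 37304.0$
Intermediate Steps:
$J{\left(h \right)} = 2 h \left(8 + h\right)$ ($J{\left(h \right)} = \left(8 + h\right) 2 h = 2 h \left(8 + h\right)$)
$y{\left(X \right)} = 2 X \left(8 + X\right)$
$\left(-4719 + y{\left(141 \right)}\right) + \left(\frac{10765}{3254} - \frac{16685}{-14269}\right) = \left(-4719 + 2 \cdot 141 \left(8 + 141\right)\right) + \left(\frac{10765}{3254} - \frac{16685}{-14269}\right) = \left(-4719 + 2 \cdot 141 \cdot 149\right) + \left(10765 \cdot \frac{1}{3254} - - \frac{16685}{14269}\right) = \left(-4719 + 42018\right) + \left(\frac{10765}{3254} + \frac{16685}{14269}\right) = 37299 + \frac{207898775}{46431326} = \frac{1732049927249}{46431326}$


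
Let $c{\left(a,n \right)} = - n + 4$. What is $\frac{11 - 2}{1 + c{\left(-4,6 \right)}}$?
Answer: $-9$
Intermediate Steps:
$c{\left(a,n \right)} = 4 - n$
$\frac{11 - 2}{1 + c{\left(-4,6 \right)}} = \frac{11 - 2}{1 + \left(4 - 6\right)} = \frac{9}{1 + \left(4 - 6\right)} = \frac{9}{1 - 2} = \frac{9}{-1} = 9 \left(-1\right) = -9$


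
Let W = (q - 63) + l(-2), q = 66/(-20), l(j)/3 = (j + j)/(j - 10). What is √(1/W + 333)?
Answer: √141987667/653 ≈ 18.248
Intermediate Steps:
l(j) = 6*j/(-10 + j) (l(j) = 3*((j + j)/(j - 10)) = 3*((2*j)/(-10 + j)) = 3*(2*j/(-10 + j)) = 6*j/(-10 + j))
q = -33/10 (q = 66*(-1/20) = -33/10 ≈ -3.3000)
W = -653/10 (W = (-33/10 - 63) + 6*(-2)/(-10 - 2) = -663/10 + 6*(-2)/(-12) = -663/10 + 6*(-2)*(-1/12) = -663/10 + 1 = -653/10 ≈ -65.300)
√(1/W + 333) = √(1/(-653/10) + 333) = √(-10/653 + 333) = √(217439/653) = √141987667/653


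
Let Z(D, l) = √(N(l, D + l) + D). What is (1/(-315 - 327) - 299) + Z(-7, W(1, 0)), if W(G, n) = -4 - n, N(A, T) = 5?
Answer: -191959/642 + I*√2 ≈ -299.0 + 1.4142*I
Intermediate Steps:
Z(D, l) = √(5 + D)
(1/(-315 - 327) - 299) + Z(-7, W(1, 0)) = (1/(-315 - 327) - 299) + √(5 - 7) = (1/(-642) - 299) + √(-2) = (-1/642 - 299) + I*√2 = -191959/642 + I*√2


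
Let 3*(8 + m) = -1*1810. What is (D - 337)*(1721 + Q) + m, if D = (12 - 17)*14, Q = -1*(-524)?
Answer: -2742979/3 ≈ -9.1433e+5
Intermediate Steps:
m = -1834/3 (m = -8 + (-1*1810)/3 = -8 + (⅓)*(-1810) = -8 - 1810/3 = -1834/3 ≈ -611.33)
Q = 524
D = -70 (D = -5*14 = -70)
(D - 337)*(1721 + Q) + m = (-70 - 337)*(1721 + 524) - 1834/3 = -407*2245 - 1834/3 = -913715 - 1834/3 = -2742979/3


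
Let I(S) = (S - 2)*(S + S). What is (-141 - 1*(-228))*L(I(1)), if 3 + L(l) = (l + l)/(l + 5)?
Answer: -377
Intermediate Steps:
I(S) = 2*S*(-2 + S) (I(S) = (-2 + S)*(2*S) = 2*S*(-2 + S))
L(l) = -3 + 2*l/(5 + l) (L(l) = -3 + (l + l)/(l + 5) = -3 + (2*l)/(5 + l) = -3 + 2*l/(5 + l))
(-141 - 1*(-228))*L(I(1)) = (-141 - 1*(-228))*((-15 - 2*(-2 + 1))/(5 + 2*1*(-2 + 1))) = (-141 + 228)*((-15 - 2*(-1))/(5 + 2*1*(-1))) = 87*((-15 - 1*(-2))/(5 - 2)) = 87*((-15 + 2)/3) = 87*((⅓)*(-13)) = 87*(-13/3) = -377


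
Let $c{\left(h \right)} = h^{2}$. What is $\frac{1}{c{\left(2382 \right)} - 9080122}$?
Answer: $- \frac{1}{3406198} \approx -2.9358 \cdot 10^{-7}$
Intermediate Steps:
$\frac{1}{c{\left(2382 \right)} - 9080122} = \frac{1}{2382^{2} - 9080122} = \frac{1}{5673924 - 9080122} = \frac{1}{-3406198} = - \frac{1}{3406198}$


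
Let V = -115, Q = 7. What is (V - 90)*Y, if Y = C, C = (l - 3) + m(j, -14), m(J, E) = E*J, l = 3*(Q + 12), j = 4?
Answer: 410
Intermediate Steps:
l = 57 (l = 3*(7 + 12) = 3*19 = 57)
C = -2 (C = (57 - 3) - 14*4 = 54 - 56 = -2)
Y = -2
(V - 90)*Y = (-115 - 90)*(-2) = -205*(-2) = 410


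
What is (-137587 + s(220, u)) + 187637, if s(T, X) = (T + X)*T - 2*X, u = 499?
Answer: 207232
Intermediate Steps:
s(T, X) = -2*X + T*(T + X) (s(T, X) = T*(T + X) - 2*X = -2*X + T*(T + X))
(-137587 + s(220, u)) + 187637 = (-137587 + (220**2 - 2*499 + 220*499)) + 187637 = (-137587 + (48400 - 998 + 109780)) + 187637 = (-137587 + 157182) + 187637 = 19595 + 187637 = 207232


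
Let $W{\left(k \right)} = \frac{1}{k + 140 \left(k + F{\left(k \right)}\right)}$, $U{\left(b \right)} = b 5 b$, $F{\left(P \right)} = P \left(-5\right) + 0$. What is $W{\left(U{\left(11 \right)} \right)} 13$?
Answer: $- \frac{1}{26015} \approx -3.8439 \cdot 10^{-5}$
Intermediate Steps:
$F{\left(P \right)} = - 5 P$ ($F{\left(P \right)} = - 5 P + 0 = - 5 P$)
$U{\left(b \right)} = 5 b^{2}$ ($U{\left(b \right)} = 5 b b = 5 b^{2}$)
$W{\left(k \right)} = - \frac{1}{559 k}$ ($W{\left(k \right)} = \frac{1}{k + 140 \left(k - 5 k\right)} = \frac{1}{k + 140 \left(- 4 k\right)} = \frac{1}{k - 560 k} = \frac{1}{\left(-559\right) k} = - \frac{1}{559 k}$)
$W{\left(U{\left(11 \right)} \right)} 13 = - \frac{1}{559 \cdot 5 \cdot 11^{2}} \cdot 13 = - \frac{1}{559 \cdot 5 \cdot 121} \cdot 13 = - \frac{1}{559 \cdot 605} \cdot 13 = \left(- \frac{1}{559}\right) \frac{1}{605} \cdot 13 = \left(- \frac{1}{338195}\right) 13 = - \frac{1}{26015}$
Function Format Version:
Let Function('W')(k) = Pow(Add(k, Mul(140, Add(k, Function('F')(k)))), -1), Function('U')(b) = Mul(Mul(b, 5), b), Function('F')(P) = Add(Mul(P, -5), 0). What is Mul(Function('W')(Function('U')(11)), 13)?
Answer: Rational(-1, 26015) ≈ -3.8439e-5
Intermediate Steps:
Function('F')(P) = Mul(-5, P) (Function('F')(P) = Add(Mul(-5, P), 0) = Mul(-5, P))
Function('U')(b) = Mul(5, Pow(b, 2)) (Function('U')(b) = Mul(Mul(5, b), b) = Mul(5, Pow(b, 2)))
Function('W')(k) = Mul(Rational(-1, 559), Pow(k, -1)) (Function('W')(k) = Pow(Add(k, Mul(140, Add(k, Mul(-5, k)))), -1) = Pow(Add(k, Mul(140, Mul(-4, k))), -1) = Pow(Add(k, Mul(-560, k)), -1) = Pow(Mul(-559, k), -1) = Mul(Rational(-1, 559), Pow(k, -1)))
Mul(Function('W')(Function('U')(11)), 13) = Mul(Mul(Rational(-1, 559), Pow(Mul(5, Pow(11, 2)), -1)), 13) = Mul(Mul(Rational(-1, 559), Pow(Mul(5, 121), -1)), 13) = Mul(Mul(Rational(-1, 559), Pow(605, -1)), 13) = Mul(Mul(Rational(-1, 559), Rational(1, 605)), 13) = Mul(Rational(-1, 338195), 13) = Rational(-1, 26015)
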